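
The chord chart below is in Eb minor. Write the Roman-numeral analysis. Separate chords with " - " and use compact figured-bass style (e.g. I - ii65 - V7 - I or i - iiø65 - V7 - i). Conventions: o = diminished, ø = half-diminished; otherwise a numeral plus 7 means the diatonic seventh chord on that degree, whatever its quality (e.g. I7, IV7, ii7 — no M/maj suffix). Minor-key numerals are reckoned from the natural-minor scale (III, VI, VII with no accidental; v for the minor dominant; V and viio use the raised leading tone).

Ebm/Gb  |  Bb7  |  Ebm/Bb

i6 - V7 - i64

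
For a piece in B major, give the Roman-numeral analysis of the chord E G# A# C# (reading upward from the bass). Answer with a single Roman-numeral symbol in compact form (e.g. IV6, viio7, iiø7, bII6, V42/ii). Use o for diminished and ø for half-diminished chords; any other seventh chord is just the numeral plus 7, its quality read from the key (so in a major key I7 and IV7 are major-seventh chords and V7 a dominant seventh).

viiø43

The pitches A#-C#-E-G# form a half-diminished seventh chord rooted on A#.
A# is scale degree 7 in B major, and a half-diminished seventh chord on that degree is written viiø7.
With E in the bass the chord is in second inversion, so the figured bass is 43.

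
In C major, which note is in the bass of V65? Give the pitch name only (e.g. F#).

B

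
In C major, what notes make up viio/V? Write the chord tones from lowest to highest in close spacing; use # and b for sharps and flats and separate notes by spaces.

The slash marks an applied leading-tone chord: viio of V. In C major, V is G, so the leading tone to it is F#, a half step below.
Building a diminished triad on F# gives F#-A-C.

F# A C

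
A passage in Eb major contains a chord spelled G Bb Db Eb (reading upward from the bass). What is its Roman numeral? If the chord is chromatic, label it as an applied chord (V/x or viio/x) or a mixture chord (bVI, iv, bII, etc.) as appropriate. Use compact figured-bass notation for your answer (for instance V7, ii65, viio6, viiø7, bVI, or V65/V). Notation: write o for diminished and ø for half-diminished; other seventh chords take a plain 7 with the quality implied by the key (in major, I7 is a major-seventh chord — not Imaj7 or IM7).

V65/IV

Stacked in thirds the chord is Eb-G-Bb-Db: a dominant seventh chord on Eb.
Eb is not a diatonic chord root with this quality in Eb major, but it lies a perfect fifth above Ab (IV), so the chord functions as an applied dominant of IV.
With G in the bass the chord is in first inversion, so the figured bass is 65.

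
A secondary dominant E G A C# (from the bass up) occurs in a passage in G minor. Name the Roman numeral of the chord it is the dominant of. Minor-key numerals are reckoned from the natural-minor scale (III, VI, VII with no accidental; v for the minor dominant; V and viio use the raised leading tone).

The chord is a dominant seventh chord on A.
A dominant resolves down a perfect fifth: A → D. In G minor, D is scale degree 5, i.e. V.

V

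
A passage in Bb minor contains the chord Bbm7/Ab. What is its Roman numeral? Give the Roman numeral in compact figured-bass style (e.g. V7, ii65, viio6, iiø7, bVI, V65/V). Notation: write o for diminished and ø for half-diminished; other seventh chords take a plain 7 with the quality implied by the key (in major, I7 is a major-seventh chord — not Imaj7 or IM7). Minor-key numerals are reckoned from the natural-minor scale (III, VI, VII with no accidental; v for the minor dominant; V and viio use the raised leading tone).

Stacked in thirds the chord is Bb-Db-F-Ab: a minor seventh chord on Bb.
In Bb minor, Bb is the tonic; the diatonic minor seventh chord there is i7.
With Ab in the bass the chord is in third inversion, so the figured bass is 42.

i42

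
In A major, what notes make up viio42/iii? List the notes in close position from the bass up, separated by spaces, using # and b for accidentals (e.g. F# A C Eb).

A B# D# F#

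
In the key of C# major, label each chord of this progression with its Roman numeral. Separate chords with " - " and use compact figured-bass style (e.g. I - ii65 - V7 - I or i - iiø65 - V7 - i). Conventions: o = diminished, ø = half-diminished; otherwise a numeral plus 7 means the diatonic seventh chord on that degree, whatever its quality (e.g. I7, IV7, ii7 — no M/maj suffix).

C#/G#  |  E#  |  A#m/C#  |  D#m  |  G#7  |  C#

I64 - V/vi - vi6 - ii - V7 - I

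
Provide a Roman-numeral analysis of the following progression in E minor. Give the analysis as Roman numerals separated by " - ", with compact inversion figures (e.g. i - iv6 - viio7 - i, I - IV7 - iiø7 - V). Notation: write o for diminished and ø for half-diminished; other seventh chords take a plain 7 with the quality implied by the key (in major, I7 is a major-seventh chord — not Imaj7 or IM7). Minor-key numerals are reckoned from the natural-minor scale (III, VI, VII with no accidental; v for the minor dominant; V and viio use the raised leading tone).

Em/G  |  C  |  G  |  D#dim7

i6 - VI - III - viio7

Em/G: root E is the tonic; minor triad there is i6.
C: root C is the submediant; major triad there is VI.
G: major triad on G = scale degree 3 → III.
D#dim7: root D# is the leading tone; fully diminished seventh chord there is viio7.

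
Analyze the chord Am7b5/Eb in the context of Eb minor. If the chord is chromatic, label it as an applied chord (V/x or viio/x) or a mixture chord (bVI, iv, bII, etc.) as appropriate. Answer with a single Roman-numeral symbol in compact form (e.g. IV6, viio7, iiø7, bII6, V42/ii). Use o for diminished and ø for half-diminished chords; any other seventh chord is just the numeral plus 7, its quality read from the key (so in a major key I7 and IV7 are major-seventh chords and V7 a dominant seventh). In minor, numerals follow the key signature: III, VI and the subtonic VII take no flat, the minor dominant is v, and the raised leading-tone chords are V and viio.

The pitches A-C-Eb-G form a half-diminished seventh chord rooted on A.
A sits a half step below Bb (V in Eb minor); a diminished chord there is the applied leading-tone chord of V.
With Eb in the bass the chord is in second inversion, so the figured bass is 43.

viiø43/V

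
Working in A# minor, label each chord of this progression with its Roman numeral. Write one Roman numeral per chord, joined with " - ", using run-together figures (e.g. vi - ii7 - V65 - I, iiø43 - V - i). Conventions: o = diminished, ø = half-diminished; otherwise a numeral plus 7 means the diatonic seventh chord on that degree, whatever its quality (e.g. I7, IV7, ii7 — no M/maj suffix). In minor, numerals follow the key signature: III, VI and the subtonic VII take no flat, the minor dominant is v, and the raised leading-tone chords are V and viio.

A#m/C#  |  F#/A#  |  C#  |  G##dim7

i6 - VI6 - III - viio7

A#m/C#: root A# is the tonic; minor triad there is i6.
F#/A#: major triad on F# = scale degree 6 → VI6.
C# has root C#, degree 3 in A# minor, so III.
G##dim7 has root G##, degree 7 in A# minor, so viio7.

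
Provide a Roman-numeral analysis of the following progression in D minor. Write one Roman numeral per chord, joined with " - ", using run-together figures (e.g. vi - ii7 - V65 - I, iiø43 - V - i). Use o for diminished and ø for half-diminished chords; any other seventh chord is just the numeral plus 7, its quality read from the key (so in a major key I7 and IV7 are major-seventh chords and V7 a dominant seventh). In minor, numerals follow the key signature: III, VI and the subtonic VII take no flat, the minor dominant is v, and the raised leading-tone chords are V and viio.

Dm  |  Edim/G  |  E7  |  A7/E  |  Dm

i - iio6 - V7/V - V43 - i

Dm: minor triad on D = scale degree 1 → i.
Edim/G has root E, degree 2 in D minor, so iio6.
E7: chromatic; E is V of V, so V7/V.
A7/E has root A, degree 5 in D minor, so V43.
Dm: minor triad on D = scale degree 1 → i.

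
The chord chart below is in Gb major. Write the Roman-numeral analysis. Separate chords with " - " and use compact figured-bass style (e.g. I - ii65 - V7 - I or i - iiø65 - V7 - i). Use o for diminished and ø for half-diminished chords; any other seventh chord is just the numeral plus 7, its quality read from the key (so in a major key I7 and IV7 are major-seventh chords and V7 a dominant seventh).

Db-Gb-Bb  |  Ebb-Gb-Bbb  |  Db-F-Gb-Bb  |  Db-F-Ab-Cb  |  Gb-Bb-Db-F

Db-Gb-Bb: major triad on Gb = scale degree 1 → I64.
Ebb-Gb-Bbb: Ebb with this quality isn't in the key; it's bVI, borrowed from the parallel minor.
Db-F-Gb-Bb: root Gb is the tonic; major seventh chord there is I43.
Db-F-Ab-Cb: dominant seventh chord on Db = scale degree 5 → V7.
Gb-Bb-Db-F: root Gb is the tonic; major seventh chord there is I7.

I64 - bVI - I43 - V7 - I7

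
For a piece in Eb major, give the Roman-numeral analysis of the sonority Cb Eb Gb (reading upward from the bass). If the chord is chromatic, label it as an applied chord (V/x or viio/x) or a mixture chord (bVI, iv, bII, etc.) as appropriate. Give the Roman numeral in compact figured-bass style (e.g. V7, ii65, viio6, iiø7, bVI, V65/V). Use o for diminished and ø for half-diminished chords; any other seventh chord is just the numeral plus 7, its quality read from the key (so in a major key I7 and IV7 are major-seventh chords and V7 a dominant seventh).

Stacked in thirds the chord is Cb-Eb-Gb: a major triad on Cb.
Cb is the lowered sixth degree of Eb major (diatonic 6 would be C). This is a major triad on the lowered sixth degree, borrowed from the parallel minor.

bVI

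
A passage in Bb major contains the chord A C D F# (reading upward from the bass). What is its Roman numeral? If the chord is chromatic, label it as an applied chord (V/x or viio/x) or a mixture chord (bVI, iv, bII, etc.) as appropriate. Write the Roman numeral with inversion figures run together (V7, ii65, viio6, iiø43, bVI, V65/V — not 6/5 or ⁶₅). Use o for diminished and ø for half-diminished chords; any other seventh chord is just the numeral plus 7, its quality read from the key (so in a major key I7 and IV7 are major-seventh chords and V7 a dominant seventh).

V43/vi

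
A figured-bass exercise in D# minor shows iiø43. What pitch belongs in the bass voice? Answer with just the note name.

B

iiø in D# minor has root E#; the chord is E#-G#-B-D#.
The figure 43 means second inversion — the fifth is in the bass.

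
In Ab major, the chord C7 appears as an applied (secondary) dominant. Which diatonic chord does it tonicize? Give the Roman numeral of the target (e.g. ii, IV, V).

vi

The chord is a dominant seventh chord on C.
A dominant resolves down a perfect fifth: C → F. In Ab major, F is scale degree 6, i.e. vi.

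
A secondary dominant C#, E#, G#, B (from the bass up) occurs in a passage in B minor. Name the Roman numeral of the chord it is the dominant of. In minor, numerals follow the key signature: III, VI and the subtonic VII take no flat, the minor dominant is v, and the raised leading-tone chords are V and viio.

The chord is a dominant seventh chord on C#.
A dominant resolves down a perfect fifth: C# → F#. In B minor, F# is scale degree 5, i.e. V.

V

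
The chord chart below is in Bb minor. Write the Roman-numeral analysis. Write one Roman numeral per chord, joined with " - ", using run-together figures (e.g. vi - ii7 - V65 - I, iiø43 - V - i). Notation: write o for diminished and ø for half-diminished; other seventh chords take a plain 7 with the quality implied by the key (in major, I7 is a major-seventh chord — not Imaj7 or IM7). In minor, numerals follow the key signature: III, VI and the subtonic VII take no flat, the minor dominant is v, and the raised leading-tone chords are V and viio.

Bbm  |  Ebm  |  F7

i - iv - V7

Bbm has root Bb, degree 1 in Bb minor, so i.
Ebm has root Eb, degree 4 in Bb minor, so iv.
F7: dominant seventh chord on F = scale degree 5 → V7.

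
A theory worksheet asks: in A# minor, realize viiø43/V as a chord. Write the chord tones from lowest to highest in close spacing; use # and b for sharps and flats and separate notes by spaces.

A# C## D## F##

viiø43/V is a secondary leading-tone chord. The target V is E# in A# minor; the applied chord is rooted a semitone below, on D##.
Building a half-diminished seventh chord on D## gives D##-F##-A#-C##.
The figured bass 43 indicates second inversion, placing the fifth (A#) in the bass: A#-C##-D##-F##.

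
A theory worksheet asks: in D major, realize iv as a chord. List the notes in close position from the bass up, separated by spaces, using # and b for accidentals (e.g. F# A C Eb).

G Bb D

Scale degree 4 in D major is G; here the chord built on it is altered to a minor triad. iv is the minor subdominant, borrowed from the parallel minor.
So the chord is G-Bb-D, a minor triad.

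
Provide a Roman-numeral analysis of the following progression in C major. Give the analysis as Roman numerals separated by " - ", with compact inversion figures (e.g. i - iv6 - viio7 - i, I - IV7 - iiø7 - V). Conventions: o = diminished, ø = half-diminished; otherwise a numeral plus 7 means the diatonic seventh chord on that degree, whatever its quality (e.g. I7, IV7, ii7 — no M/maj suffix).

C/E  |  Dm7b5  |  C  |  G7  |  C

C/E: major triad on C = scale degree 1 → I6.
Dm7b5 is non-diatonic — iiø7, a mixture chord from C minor.
C: major triad on C = scale degree 1 → I.
G7: dominant seventh chord on G = scale degree 5 → V7.
C has root C, degree 1 in C major, so I.

I6 - iiø7 - I - V7 - I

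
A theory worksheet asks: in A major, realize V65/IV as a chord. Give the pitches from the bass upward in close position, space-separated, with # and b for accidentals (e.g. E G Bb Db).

The slash means an applied dominant: we want the dominant of IV. In A major, IV is D major, and its dominant is built on A.
Building a dominant seventh chord on A gives A-C#-E-G.
The figured bass 65 indicates first inversion, placing the third (C#) in the bass: C#-E-G-A.

C# E G A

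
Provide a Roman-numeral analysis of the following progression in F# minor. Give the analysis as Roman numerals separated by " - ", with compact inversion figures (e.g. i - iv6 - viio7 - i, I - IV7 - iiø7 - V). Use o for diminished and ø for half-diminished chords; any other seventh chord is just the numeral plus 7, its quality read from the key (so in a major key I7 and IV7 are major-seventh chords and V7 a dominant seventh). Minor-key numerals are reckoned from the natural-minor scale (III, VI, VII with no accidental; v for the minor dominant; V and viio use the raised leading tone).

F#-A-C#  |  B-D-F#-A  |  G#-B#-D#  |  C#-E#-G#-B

i - iv7 - V/V - V7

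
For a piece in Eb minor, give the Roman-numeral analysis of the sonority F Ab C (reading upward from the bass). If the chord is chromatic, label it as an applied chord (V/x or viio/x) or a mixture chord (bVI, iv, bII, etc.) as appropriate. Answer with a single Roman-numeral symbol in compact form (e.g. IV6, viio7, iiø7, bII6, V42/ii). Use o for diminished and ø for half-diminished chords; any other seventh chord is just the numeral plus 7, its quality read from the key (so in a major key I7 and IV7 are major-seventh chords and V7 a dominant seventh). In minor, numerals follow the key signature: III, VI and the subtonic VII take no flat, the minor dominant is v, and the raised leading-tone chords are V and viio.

ii

The pitches F-Ab-C form a minor triad rooted on F.
F is the second degree of Eb minor. This is the minor supertonic, borrowed from the parallel major (the Dorian ii).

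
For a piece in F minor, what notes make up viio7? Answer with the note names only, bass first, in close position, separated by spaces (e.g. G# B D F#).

E G Bb Db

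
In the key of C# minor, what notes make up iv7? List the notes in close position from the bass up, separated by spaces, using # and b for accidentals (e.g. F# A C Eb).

The numeral's case and figure indicate a minor seventh chord. In C# minor its root, the fourth degree, is F#.
Stacking thirds from F# gives F#-A-C#-E.

F# A C# E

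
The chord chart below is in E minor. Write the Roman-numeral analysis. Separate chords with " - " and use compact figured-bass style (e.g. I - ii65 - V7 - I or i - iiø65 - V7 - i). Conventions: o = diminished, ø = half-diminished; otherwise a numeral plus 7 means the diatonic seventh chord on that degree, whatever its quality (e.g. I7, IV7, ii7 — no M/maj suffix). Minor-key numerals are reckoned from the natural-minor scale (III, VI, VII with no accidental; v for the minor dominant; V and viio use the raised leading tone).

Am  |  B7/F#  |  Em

iv - V43 - i

Am has root A, degree 4 in E minor, so iv.
B7/F#: root B is the dominant; dominant seventh chord there is V43.
Em has root E, degree 1 in E minor, so i.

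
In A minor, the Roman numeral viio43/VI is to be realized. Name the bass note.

Bb

The applied chord viio43/VI is rooted on E: E-G-Bb-Db.
The figure 43 means second inversion — the fifth is in the bass.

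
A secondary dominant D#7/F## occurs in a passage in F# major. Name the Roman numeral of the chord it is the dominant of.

ii

The chord is a dominant seventh chord on D#.
A dominant resolves down a perfect fifth: D# → G#. In F# major, G# is scale degree 2, i.e. ii.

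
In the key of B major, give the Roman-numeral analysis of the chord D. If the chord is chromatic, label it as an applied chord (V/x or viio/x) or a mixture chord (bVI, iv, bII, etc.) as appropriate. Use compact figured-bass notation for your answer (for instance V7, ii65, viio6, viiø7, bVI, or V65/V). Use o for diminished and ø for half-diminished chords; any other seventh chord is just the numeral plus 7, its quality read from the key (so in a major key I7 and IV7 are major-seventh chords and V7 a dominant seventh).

The pitches D-F#-A form a major triad rooted on D.
D is the lowered third degree of B major (diatonic 3 would be D#). This is a major triad on the lowered third degree, borrowed from the parallel minor.

bIII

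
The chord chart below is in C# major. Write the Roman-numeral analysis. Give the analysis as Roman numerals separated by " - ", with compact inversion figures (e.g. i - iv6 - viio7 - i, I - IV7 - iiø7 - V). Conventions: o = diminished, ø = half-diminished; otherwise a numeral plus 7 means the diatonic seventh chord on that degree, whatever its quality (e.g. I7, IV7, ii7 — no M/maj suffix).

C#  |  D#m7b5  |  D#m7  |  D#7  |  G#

I - iiø7 - ii7 - V7/V - V

C# has root C#, degree 1 in C# major, so I.
D#m7b5: D# with this quality isn't in the key; it's iiø7, borrowed from the parallel minor.
D#m7: minor seventh chord on D# = scale degree 2 → ii7.
D#7: a dominant seventh chord on D#, the applied dominant of V → V7/V.
G#: root G# is the dominant; major triad there is V.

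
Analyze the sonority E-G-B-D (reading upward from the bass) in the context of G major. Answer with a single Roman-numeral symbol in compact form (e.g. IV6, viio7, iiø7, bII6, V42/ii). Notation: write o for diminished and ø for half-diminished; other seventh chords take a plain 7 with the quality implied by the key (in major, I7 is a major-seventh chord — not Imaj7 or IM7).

vi7

Stacked in thirds the chord is E-G-B-D: a minor seventh chord on E.
In G major, E is the submediant; the diatonic minor seventh chord there is vi7.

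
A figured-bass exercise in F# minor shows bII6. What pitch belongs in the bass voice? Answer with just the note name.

bII in F# minor has root G; the chord is G-B-D.
The figure 6 means first inversion — the third is in the bass.

B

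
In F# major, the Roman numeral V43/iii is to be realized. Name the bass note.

The applied chord V43/iii is rooted on E#: E#-G##-B#-D#.
The figure 43 means second inversion — the fifth is in the bass.

B#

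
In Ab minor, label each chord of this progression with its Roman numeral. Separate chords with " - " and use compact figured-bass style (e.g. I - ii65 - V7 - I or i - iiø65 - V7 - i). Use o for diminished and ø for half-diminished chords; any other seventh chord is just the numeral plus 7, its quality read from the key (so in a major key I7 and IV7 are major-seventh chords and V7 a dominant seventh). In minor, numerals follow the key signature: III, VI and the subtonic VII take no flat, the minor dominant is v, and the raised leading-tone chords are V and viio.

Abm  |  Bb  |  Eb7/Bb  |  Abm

Abm has root Ab, degree 1 in Ab minor, so i.
Bb: a major triad on Bb, the applied dominant of V → V/V.
Eb7/Bb has root Eb, degree 5 in Ab minor, so V43.
Abm: root Ab is the tonic; minor triad there is i.

i - V/V - V43 - i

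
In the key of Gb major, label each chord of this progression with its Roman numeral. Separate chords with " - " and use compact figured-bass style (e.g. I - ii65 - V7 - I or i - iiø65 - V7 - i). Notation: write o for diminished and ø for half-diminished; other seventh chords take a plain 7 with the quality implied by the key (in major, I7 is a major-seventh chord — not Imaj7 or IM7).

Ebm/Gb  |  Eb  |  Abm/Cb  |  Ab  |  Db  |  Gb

vi6 - V/ii - ii6 - V/V - V - I

Ebm/Gb: root Eb is the submediant; minor triad there is vi6.
Eb: a major triad on Eb, the applied dominant of ii → V/ii.
Abm/Cb has root Ab, degree 2 in Gb major, so ii6.
Ab is the secondary dominant of V (major triad on Ab): V/V.
Db has root Db, degree 5 in Gb major, so V.
Gb: root Gb is the tonic; major triad there is I.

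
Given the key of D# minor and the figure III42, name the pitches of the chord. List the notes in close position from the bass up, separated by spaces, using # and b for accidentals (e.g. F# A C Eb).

E# F# A# C#

The numeral's case and figure indicate a major seventh chord. In D# minor its root, the third degree, is F#.
That chord is spelled F#-A#-C#-E#.
With the 42 figure the chord is in third inversion; from the bass E# upward in close position it reads E#-F#-A#-C#.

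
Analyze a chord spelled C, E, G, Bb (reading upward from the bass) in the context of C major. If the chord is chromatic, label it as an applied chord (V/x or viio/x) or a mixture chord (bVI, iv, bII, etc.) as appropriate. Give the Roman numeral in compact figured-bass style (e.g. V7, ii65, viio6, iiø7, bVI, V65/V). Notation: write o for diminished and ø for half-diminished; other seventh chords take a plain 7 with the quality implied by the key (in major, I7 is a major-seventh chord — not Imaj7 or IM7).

V7/IV

The pitches C-E-G-Bb form a dominant seventh chord rooted on C.
C is not a diatonic chord root with this quality in C major, but it lies a perfect fifth above F (IV), so the chord functions as an applied dominant of IV.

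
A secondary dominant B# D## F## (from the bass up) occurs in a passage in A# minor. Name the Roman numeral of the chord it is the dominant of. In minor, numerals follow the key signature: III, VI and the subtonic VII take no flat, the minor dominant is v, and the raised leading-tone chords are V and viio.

The chord is a major triad on B#.
A dominant resolves down a perfect fifth: B# → E#. In A# minor, E# is scale degree 5, i.e. V.

V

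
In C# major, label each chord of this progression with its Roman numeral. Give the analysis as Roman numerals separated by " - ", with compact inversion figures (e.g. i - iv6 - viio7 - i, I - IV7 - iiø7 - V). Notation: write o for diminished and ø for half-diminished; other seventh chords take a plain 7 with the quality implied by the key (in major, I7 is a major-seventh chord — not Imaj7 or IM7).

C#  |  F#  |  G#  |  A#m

I - IV - V - vi

C#: root C# is the tonic; major triad there is I.
F# has root F#, degree 4 in C# major, so IV.
G#: root G# is the dominant; major triad there is V.
A#m: minor triad on A# = scale degree 6 → vi.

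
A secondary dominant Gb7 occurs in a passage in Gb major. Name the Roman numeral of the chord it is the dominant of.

IV

The chord is a dominant seventh chord on Gb.
A dominant resolves down a perfect fifth: Gb → Cb. In Gb major, Cb is scale degree 4, i.e. IV.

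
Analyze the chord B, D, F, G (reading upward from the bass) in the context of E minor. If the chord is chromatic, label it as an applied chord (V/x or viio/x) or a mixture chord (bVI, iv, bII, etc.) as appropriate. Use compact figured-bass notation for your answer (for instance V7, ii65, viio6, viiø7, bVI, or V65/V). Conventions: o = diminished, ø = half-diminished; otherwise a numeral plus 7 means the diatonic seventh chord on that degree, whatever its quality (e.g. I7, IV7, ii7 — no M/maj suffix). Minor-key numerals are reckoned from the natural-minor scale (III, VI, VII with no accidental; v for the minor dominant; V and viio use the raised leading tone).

The pitches G-B-D-F form a dominant seventh chord rooted on G.
G is not a diatonic chord root with this quality in E minor, but it lies a perfect fifth above C (VI), so the chord functions as an applied dominant of VI.
With B in the bass the chord is in first inversion, so the figured bass is 65.

V65/VI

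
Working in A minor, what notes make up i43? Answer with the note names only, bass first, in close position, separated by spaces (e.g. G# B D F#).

E G A C

The numeral's case and figure indicate a minor seventh chord. In A minor its root, the tonic, is A.
Stacking thirds from A gives A-C-E-G.
The figured bass 43 indicates second inversion, placing the fifth (E) in the bass: E-G-A-C.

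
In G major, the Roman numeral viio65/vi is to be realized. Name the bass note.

The applied chord viio65/vi is rooted on D#: D#-F#-A-C.
The figure 65 means first inversion — the third is in the bass.

F#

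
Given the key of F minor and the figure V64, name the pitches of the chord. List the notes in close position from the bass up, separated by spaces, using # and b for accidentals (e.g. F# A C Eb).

In F minor, the dominant is C. The dominant is major (leading tone raised), so V is a major triad.
That chord is spelled C-E-G.
With the 64 figure the chord is in second inversion; from the bass G upward in close position it reads G-C-E.

G C E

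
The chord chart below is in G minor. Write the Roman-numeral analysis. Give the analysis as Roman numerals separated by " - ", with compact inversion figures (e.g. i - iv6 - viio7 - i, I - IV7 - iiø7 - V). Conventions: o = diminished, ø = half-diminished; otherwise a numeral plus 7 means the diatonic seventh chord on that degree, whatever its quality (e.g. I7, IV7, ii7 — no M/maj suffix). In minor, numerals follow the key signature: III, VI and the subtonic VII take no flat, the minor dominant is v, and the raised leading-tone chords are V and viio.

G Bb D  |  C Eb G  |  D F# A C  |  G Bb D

i - iv - V7 - i

G-Bb-D: root G is the tonic; minor triad there is i.
C-Eb-G: root C is the subdominant; minor triad there is iv.
D-F#-A-C: root D is the dominant; dominant seventh chord there is V7.
G-Bb-D: root G is the tonic; minor triad there is i.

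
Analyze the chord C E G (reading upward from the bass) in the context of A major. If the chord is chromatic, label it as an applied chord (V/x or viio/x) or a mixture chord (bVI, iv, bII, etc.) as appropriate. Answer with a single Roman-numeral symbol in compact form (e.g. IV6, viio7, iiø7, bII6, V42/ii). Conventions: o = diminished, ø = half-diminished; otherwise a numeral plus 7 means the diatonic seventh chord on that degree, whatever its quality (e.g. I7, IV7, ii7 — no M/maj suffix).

bIII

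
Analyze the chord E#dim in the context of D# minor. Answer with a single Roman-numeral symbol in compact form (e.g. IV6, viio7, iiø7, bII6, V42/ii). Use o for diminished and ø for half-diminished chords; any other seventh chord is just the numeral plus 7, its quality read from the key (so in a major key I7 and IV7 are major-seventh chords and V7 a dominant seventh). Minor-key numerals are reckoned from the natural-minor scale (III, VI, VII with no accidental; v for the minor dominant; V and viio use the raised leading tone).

iio

Stacked in thirds the chord is E#-G#-B: a diminished triad on E#.
E# is scale degree 2 in D# minor, and a diminished triad on that degree is written iio.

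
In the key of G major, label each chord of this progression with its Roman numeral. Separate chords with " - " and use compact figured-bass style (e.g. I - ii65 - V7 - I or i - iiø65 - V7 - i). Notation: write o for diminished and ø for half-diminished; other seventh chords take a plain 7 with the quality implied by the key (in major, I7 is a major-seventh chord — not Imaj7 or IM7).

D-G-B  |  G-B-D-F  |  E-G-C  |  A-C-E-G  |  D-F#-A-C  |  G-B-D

I64 - V7/IV - IV6 - ii7 - V7 - I

D-G-B has root G, degree 1 in G major, so I64.
G-B-D-F: chromatic; G is V of IV, so V7/IV.
E-G-C: root C is the subdominant; major triad there is IV6.
A-C-E-G: minor seventh chord on A = scale degree 2 → ii7.
D-F#-A-C has root D, degree 5 in G major, so V7.
G-B-D has root G, degree 1 in G major, so I.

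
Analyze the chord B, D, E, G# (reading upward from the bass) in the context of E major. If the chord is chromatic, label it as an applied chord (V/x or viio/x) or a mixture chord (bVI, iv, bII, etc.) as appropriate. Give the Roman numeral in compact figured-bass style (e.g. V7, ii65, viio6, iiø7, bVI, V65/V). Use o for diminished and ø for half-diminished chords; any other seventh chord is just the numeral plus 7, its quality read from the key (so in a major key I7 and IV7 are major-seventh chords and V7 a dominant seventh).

V43/IV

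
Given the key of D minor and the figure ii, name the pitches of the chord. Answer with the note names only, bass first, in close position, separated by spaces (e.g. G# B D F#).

E G B

ii is the minor supertonic, borrowed from the parallel major (the Dorian ii). In D minor that root is E.
So the chord is E-G-B.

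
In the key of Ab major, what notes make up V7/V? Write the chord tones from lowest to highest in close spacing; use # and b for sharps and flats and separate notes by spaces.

Bb D F Ab

V7/V is a secondary dominant — the dominant seventh of V. V in Ab major is Eb, so the applied chord's root is Bb, a perfect fifth above.
Building a dominant seventh chord on Bb gives Bb-D-F-Ab.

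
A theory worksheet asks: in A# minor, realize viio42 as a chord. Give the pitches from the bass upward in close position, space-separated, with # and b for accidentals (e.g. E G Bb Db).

In A# minor, the leading-tone chord is built on the raised seventh degree, G##.
Stacking thirds from G## gives G##-B#-D#-F#.
With the 42 figure the chord is in third inversion; from the bass F# upward in close position it reads F#-G##-B#-D#.

F# G## B# D#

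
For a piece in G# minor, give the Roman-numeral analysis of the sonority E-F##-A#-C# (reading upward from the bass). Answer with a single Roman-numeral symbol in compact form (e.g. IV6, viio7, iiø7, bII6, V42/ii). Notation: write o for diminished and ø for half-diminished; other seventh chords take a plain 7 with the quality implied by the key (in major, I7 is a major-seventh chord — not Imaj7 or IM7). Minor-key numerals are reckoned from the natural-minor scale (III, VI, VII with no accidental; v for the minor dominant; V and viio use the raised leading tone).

Stacked in thirds the chord is F##-A#-C#-E: a fully diminished seventh chord on F##.
F## is scale degree 7 in G# minor, and a fully diminished seventh chord on that degree is written viio7.
With E in the bass the chord is in third inversion, so the figured bass is 42.

viio42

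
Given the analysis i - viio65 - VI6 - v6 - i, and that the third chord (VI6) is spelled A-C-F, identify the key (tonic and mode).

A minor

The chord F/A is a major triad rooted on F; its label is VI6.
VI6 on F implies F is the submediant; that puts the tonic at A, and the uppercase numeral fits minor mode.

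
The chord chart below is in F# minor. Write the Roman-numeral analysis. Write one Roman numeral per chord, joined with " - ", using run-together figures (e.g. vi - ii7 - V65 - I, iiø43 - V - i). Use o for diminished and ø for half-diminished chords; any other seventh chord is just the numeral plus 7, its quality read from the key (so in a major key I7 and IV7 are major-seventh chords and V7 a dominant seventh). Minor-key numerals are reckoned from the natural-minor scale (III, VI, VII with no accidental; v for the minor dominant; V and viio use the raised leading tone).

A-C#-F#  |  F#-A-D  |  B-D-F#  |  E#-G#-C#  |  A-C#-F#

i6 - VI6 - iv - V6 - i6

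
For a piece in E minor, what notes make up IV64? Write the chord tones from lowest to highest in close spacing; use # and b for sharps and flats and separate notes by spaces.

E A C#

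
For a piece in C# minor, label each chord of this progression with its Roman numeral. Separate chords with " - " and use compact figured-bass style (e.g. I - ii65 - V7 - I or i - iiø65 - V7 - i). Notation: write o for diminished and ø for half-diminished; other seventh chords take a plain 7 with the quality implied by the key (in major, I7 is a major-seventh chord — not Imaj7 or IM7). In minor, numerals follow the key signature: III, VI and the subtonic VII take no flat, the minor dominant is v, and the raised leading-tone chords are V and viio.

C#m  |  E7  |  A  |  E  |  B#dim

C#m: root C# is the tonic; minor triad there is i.
E7 is the secondary dominant of VI (dominant seventh chord on E): V7/VI.
A: major triad on A = scale degree 6 → VI.
E: root E is the mediant; major triad there is III.
B#dim has root B#, degree 7 in C# minor, so viio.

i - V7/VI - VI - III - viio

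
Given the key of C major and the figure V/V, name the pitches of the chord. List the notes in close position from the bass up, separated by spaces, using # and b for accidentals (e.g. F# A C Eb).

The slash means an applied dominant: we want the dominant of V. In C major, V is G major, and its dominant is built on D.
Building a major triad on D gives D-F#-A.

D F# A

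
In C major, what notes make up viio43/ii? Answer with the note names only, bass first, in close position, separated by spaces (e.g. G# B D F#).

The slash marks an applied leading-tone chord: viio of ii. In C major, ii is D, so the leading tone to it is C#, a half step below.
Building a fully diminished seventh chord on C# gives C#-E-G-Bb.
With the 43 figure the chord is in second inversion; from the bass G upward in close position it reads G-Bb-C#-E.

G Bb C# E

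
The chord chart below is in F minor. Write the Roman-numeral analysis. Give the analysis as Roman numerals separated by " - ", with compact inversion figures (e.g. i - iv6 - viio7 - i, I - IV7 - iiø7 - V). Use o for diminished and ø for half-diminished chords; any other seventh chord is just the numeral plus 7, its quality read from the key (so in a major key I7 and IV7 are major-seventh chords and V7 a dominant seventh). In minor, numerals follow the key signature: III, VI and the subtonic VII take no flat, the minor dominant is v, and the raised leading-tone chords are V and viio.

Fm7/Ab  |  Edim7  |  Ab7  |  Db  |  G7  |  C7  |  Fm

i65 - viio7 - V7/VI - VI - V7/V - V7 - i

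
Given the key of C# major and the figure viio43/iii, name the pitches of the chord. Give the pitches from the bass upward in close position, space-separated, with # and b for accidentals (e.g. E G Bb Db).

A# C# D## F##

viio43/iii is a secondary leading-tone chord. The target iii is E# in C# major; the applied chord is rooted a semitone below, on D##.
Building a fully diminished seventh chord on D## gives D##-F##-A#-C#.
The figured bass 43 indicates second inversion, placing the fifth (A#) in the bass: A#-C#-D##-F##.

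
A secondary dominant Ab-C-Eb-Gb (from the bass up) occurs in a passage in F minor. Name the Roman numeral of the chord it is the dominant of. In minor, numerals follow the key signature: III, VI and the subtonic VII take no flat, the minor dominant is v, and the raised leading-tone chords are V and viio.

The chord is a dominant seventh chord on Ab.
A dominant resolves down a perfect fifth: Ab → Db. In F minor, Db is scale degree 6, i.e. VI.

VI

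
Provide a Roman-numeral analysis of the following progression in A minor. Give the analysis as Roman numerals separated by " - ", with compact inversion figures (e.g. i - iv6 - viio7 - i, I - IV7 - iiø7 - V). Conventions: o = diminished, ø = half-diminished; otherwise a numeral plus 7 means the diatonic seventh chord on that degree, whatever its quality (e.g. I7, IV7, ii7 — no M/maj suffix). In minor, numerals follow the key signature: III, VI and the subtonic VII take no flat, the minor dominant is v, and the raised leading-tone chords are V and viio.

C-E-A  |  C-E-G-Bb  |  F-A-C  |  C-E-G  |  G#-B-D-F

C-E-A: root A is the tonic; minor triad there is i6.
C-E-G-Bb is the secondary dominant of VI (dominant seventh chord on C): V7/VI.
F-A-C: root F is the submediant; major triad there is VI.
C-E-G: root C is the mediant; major triad there is III.
G#-B-D-F: root G# is the leading tone; fully diminished seventh chord there is viio7.

i6 - V7/VI - VI - III - viio7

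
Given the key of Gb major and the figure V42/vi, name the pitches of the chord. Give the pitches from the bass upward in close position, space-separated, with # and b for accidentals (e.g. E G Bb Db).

Ab Bb D F

V42/vi is a secondary dominant — the dominant seventh of vi. vi in Gb major is Eb, so the applied chord's root is Bb, a perfect fifth above.
Building a dominant seventh chord on Bb gives Bb-D-F-Ab.
The figured bass 42 indicates third inversion, placing the seventh (Ab) in the bass: Ab-Bb-D-F.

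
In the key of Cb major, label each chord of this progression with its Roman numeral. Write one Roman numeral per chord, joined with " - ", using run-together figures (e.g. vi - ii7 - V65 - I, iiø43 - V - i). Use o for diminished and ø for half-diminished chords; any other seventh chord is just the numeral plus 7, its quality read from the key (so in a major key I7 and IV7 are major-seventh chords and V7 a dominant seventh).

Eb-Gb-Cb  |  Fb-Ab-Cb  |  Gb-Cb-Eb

Eb-Gb-Cb has root Cb, degree 1 in Cb major, so I6.
Fb-Ab-Cb has root Fb, degree 4 in Cb major, so IV.
Gb-Cb-Eb: root Cb is the tonic; major triad there is I64.

I6 - IV - I64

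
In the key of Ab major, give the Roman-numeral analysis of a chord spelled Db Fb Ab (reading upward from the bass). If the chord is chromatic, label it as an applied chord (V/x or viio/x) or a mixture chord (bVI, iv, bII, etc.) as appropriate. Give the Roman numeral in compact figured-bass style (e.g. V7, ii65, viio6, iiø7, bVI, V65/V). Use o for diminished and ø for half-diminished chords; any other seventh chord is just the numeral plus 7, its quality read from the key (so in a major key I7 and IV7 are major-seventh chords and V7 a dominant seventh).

iv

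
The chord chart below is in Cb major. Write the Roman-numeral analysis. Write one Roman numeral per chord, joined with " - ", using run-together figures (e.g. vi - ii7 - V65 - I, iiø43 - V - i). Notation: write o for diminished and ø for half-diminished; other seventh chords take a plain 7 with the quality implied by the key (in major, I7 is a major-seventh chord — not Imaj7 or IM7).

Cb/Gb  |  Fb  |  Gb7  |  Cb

Cb/Gb: root Cb is the tonic; major triad there is I64.
Fb has root Fb, degree 4 in Cb major, so IV.
Gb7 has root Gb, degree 5 in Cb major, so V7.
Cb has root Cb, degree 1 in Cb major, so I.

I64 - IV - V7 - I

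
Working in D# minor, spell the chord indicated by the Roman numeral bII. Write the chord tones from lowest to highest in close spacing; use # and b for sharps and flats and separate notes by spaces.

E G# B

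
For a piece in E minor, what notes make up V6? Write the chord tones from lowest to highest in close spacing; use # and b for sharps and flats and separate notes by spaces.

D# F# B

In E minor, scale degree 5 is B. The dominant is major (leading tone raised), so V is a major triad.
Stacking thirds from B gives B-D#-F#.
The figured bass 6 indicates first inversion, placing the third (D#) in the bass: D#-F#-B.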